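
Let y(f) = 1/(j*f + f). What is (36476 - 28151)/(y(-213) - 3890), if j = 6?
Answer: -12412575/5799991 ≈ -2.1401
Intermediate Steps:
y(f) = 1/(7*f) (y(f) = 1/(6*f + f) = 1/(7*f))
(36476 - 28151)/(y(-213) - 3890) = (36476 - 28151)/((⅐)/(-213) - 3890) = 8325/((⅐)*(-1/213) - 3890) = 8325/(-1/1491 - 3890) = 8325/(-5799991/1491) = 8325*(-1491/5799991) = -12412575/5799991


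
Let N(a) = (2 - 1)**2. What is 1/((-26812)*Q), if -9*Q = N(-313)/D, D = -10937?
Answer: -98433/26812 ≈ -3.6712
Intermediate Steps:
N(a) = 1 (N(a) = 1**2 = 1)
Q = 1/98433 (Q = -1/(9*(-10937)) = -(-1)/(9*10937) = -1/9*(-1/10937) = 1/98433 ≈ 1.0159e-5)
1/((-26812)*Q) = 1/((-26812)*(1/98433)) = -1/26812*98433 = -98433/26812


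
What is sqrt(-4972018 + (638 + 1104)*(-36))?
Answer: I*sqrt(5034730) ≈ 2243.8*I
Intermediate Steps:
sqrt(-4972018 + (638 + 1104)*(-36)) = sqrt(-4972018 + 1742*(-36)) = sqrt(-4972018 - 62712) = sqrt(-5034730) = I*sqrt(5034730)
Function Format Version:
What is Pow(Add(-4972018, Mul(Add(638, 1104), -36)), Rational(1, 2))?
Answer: Mul(I, Pow(5034730, Rational(1, 2))) ≈ Mul(2243.8, I)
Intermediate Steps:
Pow(Add(-4972018, Mul(Add(638, 1104), -36)), Rational(1, 2)) = Pow(Add(-4972018, Mul(1742, -36)), Rational(1, 2)) = Pow(Add(-4972018, -62712), Rational(1, 2)) = Pow(-5034730, Rational(1, 2)) = Mul(I, Pow(5034730, Rational(1, 2)))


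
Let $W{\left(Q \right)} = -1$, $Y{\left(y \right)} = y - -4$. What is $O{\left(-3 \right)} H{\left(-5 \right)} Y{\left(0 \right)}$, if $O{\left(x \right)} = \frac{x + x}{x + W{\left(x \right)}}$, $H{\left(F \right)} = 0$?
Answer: $0$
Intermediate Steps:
$Y{\left(y \right)} = 4 + y$ ($Y{\left(y \right)} = y + 4 = 4 + y$)
$O{\left(x \right)} = \frac{2 x}{-1 + x}$ ($O{\left(x \right)} = \frac{x + x}{x - 1} = \frac{2 x}{-1 + x}$)
$O{\left(-3 \right)} H{\left(-5 \right)} Y{\left(0 \right)} = 2 \left(-3\right) \frac{1}{-1 - 3} \cdot 0 \left(4 + 0\right) = 2 \left(-3\right) \frac{1}{-4} \cdot 0 \cdot 4 = 2 \left(-3\right) \left(- \frac{1}{4}\right) 0 \cdot 4 = \frac{3}{2} \cdot 0 \cdot 4 = 0 \cdot 4 = 0$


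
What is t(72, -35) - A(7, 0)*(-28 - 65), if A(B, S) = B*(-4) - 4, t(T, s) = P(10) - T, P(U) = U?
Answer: -3038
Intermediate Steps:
t(T, s) = 10 - T
A(B, S) = -4 - 4*B (A(B, S) = -4*B - 4 = -4 - 4*B)
t(72, -35) - A(7, 0)*(-28 - 65) = (10 - 1*72) - (-4 - 4*7)*(-28 - 65) = (10 - 72) - (-4 - 28)*(-93) = -62 - (-32)*(-93) = -62 - 1*2976 = -62 - 2976 = -3038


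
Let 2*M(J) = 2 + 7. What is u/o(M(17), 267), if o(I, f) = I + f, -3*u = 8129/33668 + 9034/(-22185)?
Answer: 123814847/608370070410 ≈ 0.00020352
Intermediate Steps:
M(J) = 9/2 (M(J) = (2 + 7)/2 = (1/2)*9 = 9/2)
u = 123814847/2240773740 (u = -(8129/33668 + 9034/(-22185))/3 = -(8129*(1/33668) + 9034*(-1/22185))/3 = -(8129/33668 - 9034/22185)/3 = -1/3*(-123814847/746924580) = 123814847/2240773740 ≈ 0.055255)
u/o(M(17), 267) = 123814847/(2240773740*(9/2 + 267)) = 123814847/(2240773740*(543/2)) = (123814847/2240773740)*(2/543) = 123814847/608370070410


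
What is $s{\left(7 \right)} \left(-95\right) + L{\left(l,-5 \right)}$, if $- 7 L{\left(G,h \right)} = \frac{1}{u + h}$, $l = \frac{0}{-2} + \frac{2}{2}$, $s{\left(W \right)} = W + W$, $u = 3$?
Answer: $- \frac{18619}{14} \approx -1329.9$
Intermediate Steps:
$s{\left(W \right)} = 2 W$
$l = 1$ ($l = 0 \left(- \frac{1}{2}\right) + 2 \cdot \frac{1}{2} = 0 + 1 = 1$)
$L{\left(G,h \right)} = - \frac{1}{7 \left(3 + h\right)}$
$s{\left(7 \right)} \left(-95\right) + L{\left(l,-5 \right)} = 2 \cdot 7 \left(-95\right) - \frac{1}{21 + 7 \left(-5\right)} = 14 \left(-95\right) - \frac{1}{21 - 35} = -1330 - \frac{1}{-14} = -1330 - - \frac{1}{14} = -1330 + \frac{1}{14} = - \frac{18619}{14}$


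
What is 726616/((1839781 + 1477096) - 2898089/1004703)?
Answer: 365016637524/1666236687221 ≈ 0.21907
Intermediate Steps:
726616/((1839781 + 1477096) - 2898089/1004703) = 726616/(3316877 - 2898089*1/1004703) = 726616/(3316877 - 2898089/1004703) = 726616/(3332473374442/1004703) = 726616*(1004703/3332473374442) = 365016637524/1666236687221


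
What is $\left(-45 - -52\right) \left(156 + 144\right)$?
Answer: $2100$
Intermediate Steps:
$\left(-45 - -52\right) \left(156 + 144\right) = \left(-45 + 52\right) 300 = 7 \cdot 300 = 2100$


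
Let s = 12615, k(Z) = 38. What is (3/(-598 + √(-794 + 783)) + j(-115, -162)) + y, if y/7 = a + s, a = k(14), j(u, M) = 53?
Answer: 10564423322/119205 - I*√11/119205 ≈ 88624.0 - 2.7823e-5*I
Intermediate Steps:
a = 38
y = 88571 (y = 7*(38 + 12615) = 7*12653 = 88571)
(3/(-598 + √(-794 + 783)) + j(-115, -162)) + y = (3/(-598 + √(-794 + 783)) + 53) + 88571 = (3/(-598 + √(-11)) + 53) + 88571 = (3/(-598 + I*√11) + 53) + 88571 = (53 + 3/(-598 + I*√11)) + 88571 = 88624 + 3/(-598 + I*√11)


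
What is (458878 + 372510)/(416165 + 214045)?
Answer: 415694/315105 ≈ 1.3192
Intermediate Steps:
(458878 + 372510)/(416165 + 214045) = 831388/630210 = 831388*(1/630210) = 415694/315105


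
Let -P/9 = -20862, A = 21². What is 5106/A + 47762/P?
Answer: 54430855/4600071 ≈ 11.833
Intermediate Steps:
A = 441
P = 187758 (P = -9*(-20862) = 187758)
5106/A + 47762/P = 5106/441 + 47762/187758 = 5106*(1/441) + 47762*(1/187758) = 1702/147 + 23881/93879 = 54430855/4600071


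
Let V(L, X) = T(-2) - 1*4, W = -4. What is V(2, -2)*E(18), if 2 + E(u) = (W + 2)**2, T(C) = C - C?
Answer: -8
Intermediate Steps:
T(C) = 0
E(u) = 2 (E(u) = -2 + (-4 + 2)**2 = -2 + (-2)**2 = -2 + 4 = 2)
V(L, X) = -4 (V(L, X) = 0 - 1*4 = 0 - 4 = -4)
V(2, -2)*E(18) = -4*2 = -8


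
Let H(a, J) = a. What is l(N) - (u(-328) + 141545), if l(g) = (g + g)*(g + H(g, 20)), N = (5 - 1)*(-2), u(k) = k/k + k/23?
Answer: -3249342/23 ≈ -1.4128e+5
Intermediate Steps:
u(k) = 1 + k/23 (u(k) = 1 + k*(1/23) = 1 + k/23)
N = -8 (N = 4*(-2) = -8)
l(g) = 4*g² (l(g) = (g + g)*(g + g) = (2*g)*(2*g) = 4*g²)
l(N) - (u(-328) + 141545) = 4*(-8)² - ((1 + (1/23)*(-328)) + 141545) = 4*64 - ((1 - 328/23) + 141545) = 256 - (-305/23 + 141545) = 256 - 1*3255230/23 = 256 - 3255230/23 = -3249342/23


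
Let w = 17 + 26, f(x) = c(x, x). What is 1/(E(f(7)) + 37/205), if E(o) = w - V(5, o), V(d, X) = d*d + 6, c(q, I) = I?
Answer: 205/2497 ≈ 0.082098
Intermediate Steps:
f(x) = x
w = 43
V(d, X) = 6 + d² (V(d, X) = d² + 6 = 6 + d²)
E(o) = 12 (E(o) = 43 - (6 + 5²) = 43 - (6 + 25) = 43 - 1*31 = 43 - 31 = 12)
1/(E(f(7)) + 37/205) = 1/(12 + 37/205) = 1/(2497/205) = 205/2497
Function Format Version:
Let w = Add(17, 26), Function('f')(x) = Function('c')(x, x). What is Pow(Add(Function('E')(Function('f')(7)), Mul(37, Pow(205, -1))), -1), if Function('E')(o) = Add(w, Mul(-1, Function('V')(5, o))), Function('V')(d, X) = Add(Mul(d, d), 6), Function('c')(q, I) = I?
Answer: Rational(205, 2497) ≈ 0.082098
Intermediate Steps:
Function('f')(x) = x
w = 43
Function('V')(d, X) = Add(6, Pow(d, 2)) (Function('V')(d, X) = Add(Pow(d, 2), 6) = Add(6, Pow(d, 2)))
Function('E')(o) = 12 (Function('E')(o) = Add(43, Mul(-1, Add(6, Pow(5, 2)))) = Add(43, Mul(-1, Add(6, 25))) = Add(43, Mul(-1, 31)) = Add(43, -31) = 12)
Pow(Add(Function('E')(Function('f')(7)), Mul(37, Pow(205, -1))), -1) = Pow(Add(12, Mul(37, Pow(205, -1))), -1) = Pow(Add(12, Mul(37, Rational(1, 205))), -1) = Pow(Add(12, Rational(37, 205)), -1) = Pow(Rational(2497, 205), -1) = Rational(205, 2497)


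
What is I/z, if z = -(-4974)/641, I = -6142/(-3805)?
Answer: 1968511/9463035 ≈ 0.20802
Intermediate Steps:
I = 6142/3805 (I = -6142*(-1/3805) = 6142/3805 ≈ 1.6142)
z = 4974/641 (z = -(-4974)/641 = -3*(-1658/641) = 4974/641 ≈ 7.7598)
I/z = 6142/(3805*(4974/641)) = (6142/3805)*(641/4974) = 1968511/9463035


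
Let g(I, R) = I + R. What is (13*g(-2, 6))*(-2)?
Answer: -104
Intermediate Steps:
(13*g(-2, 6))*(-2) = (13*(-2 + 6))*(-2) = (13*4)*(-2) = 52*(-2) = -104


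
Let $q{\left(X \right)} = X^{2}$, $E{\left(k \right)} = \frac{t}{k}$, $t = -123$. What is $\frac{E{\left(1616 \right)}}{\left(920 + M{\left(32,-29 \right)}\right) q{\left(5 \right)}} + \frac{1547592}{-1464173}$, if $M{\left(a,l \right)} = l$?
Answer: $- \frac{18569306920693}{17568318992400} \approx -1.057$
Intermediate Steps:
$E{\left(k \right)} = - \frac{123}{k}$
$\frac{E{\left(1616 \right)}}{\left(920 + M{\left(32,-29 \right)}\right) q{\left(5 \right)}} + \frac{1547592}{-1464173} = \frac{\left(-123\right) \frac{1}{1616}}{\left(920 - 29\right) 5^{2}} + \frac{1547592}{-1464173} = \frac{\left(-123\right) \frac{1}{1616}}{891 \cdot 25} + 1547592 \left(- \frac{1}{1464173}\right) = - \frac{123}{1616 \cdot 22275} - \frac{1547592}{1464173} = \left(- \frac{123}{1616}\right) \frac{1}{22275} - \frac{1547592}{1464173} = - \frac{41}{11998800} - \frac{1547592}{1464173} = - \frac{18569306920693}{17568318992400}$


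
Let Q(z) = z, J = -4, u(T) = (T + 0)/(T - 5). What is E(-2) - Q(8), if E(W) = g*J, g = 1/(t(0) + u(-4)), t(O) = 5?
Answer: -428/49 ≈ -8.7347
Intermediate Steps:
u(T) = T/(-5 + T)
g = 9/49 (g = 1/(5 - 4/(-5 - 4)) = 1/(5 - 4/(-9)) = 1/(5 - 4*(-⅑)) = 1/(5 + 4/9) = 1/(49/9) = 9/49 ≈ 0.18367)
E(W) = -36/49 (E(W) = (9/49)*(-4) = -36/49)
E(-2) - Q(8) = -36/49 - 1*8 = -36/49 - 8 = -428/49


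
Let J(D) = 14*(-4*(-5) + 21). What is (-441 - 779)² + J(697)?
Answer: 1488974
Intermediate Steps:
J(D) = 574 (J(D) = 14*(20 + 21) = 14*41 = 574)
(-441 - 779)² + J(697) = (-441 - 779)² + 574 = (-1220)² + 574 = 1488400 + 574 = 1488974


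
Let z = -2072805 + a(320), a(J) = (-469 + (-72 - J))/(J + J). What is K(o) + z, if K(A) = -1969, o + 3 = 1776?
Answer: -1327856221/640 ≈ -2.0748e+6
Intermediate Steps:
a(J) = (-541 - J)/(2*J) (a(J) = (-541 - J)/((2*J)) = (-541 - J)*(1/(2*J)) = (-541 - J)/(2*J))
o = 1773 (o = -3 + 1776 = 1773)
z = -1326596061/640 (z = -2072805 + (1/2)*(-541 - 1*320)/320 = -2072805 + (1/2)*(1/320)*(-541 - 320) = -2072805 + (1/2)*(1/320)*(-861) = -2072805 - 861/640 = -1326596061/640 ≈ -2.0728e+6)
K(o) + z = -1969 - 1326596061/640 = -1327856221/640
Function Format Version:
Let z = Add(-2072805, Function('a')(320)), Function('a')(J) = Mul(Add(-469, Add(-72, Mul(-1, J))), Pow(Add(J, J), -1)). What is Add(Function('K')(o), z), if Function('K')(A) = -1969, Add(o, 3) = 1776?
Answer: Rational(-1327856221, 640) ≈ -2.0748e+6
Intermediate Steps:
Function('a')(J) = Mul(Rational(1, 2), Pow(J, -1), Add(-541, Mul(-1, J))) (Function('a')(J) = Mul(Add(-541, Mul(-1, J)), Pow(Mul(2, J), -1)) = Mul(Add(-541, Mul(-1, J)), Mul(Rational(1, 2), Pow(J, -1))) = Mul(Rational(1, 2), Pow(J, -1), Add(-541, Mul(-1, J))))
o = 1773 (o = Add(-3, 1776) = 1773)
z = Rational(-1326596061, 640) (z = Add(-2072805, Mul(Rational(1, 2), Pow(320, -1), Add(-541, Mul(-1, 320)))) = Add(-2072805, Mul(Rational(1, 2), Rational(1, 320), Add(-541, -320))) = Add(-2072805, Mul(Rational(1, 2), Rational(1, 320), -861)) = Add(-2072805, Rational(-861, 640)) = Rational(-1326596061, 640) ≈ -2.0728e+6)
Add(Function('K')(o), z) = Add(-1969, Rational(-1326596061, 640)) = Rational(-1327856221, 640)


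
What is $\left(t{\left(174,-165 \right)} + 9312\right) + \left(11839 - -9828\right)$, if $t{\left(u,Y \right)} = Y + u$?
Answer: $30988$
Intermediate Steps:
$\left(t{\left(174,-165 \right)} + 9312\right) + \left(11839 - -9828\right) = \left(\left(-165 + 174\right) + 9312\right) + \left(11839 - -9828\right) = \left(9 + 9312\right) + \left(11839 + 9828\right) = 9321 + 21667 = 30988$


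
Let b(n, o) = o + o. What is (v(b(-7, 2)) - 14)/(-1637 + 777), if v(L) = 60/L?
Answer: -1/860 ≈ -0.0011628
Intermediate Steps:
b(n, o) = 2*o
(v(b(-7, 2)) - 14)/(-1637 + 777) = (60/((2*2)) - 14)/(-1637 + 777) = (60/4 - 14)/(-860) = (60*(¼) - 14)*(-1/860) = (15 - 14)*(-1/860) = 1*(-1/860) = -1/860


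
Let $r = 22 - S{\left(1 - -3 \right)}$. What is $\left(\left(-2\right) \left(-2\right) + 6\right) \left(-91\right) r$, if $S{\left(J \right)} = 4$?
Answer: $-16380$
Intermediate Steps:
$r = 18$ ($r = 22 - 4 = 18$)
$\left(\left(-2\right) \left(-2\right) + 6\right) \left(-91\right) r = \left(\left(-2\right) \left(-2\right) + 6\right) \left(-91\right) 18 = \left(4 + 6\right) \left(-91\right) 18 = 10 \left(-91\right) 18 = \left(-910\right) 18 = -16380$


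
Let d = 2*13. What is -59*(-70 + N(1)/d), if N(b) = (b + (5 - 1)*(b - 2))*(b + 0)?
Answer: 107557/26 ≈ 4136.8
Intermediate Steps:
d = 26
N(b) = b*(-8 + 5*b) (N(b) = (b + 4*(-2 + b))*b = (b + (-8 + 4*b))*b = (-8 + 5*b)*b = b*(-8 + 5*b))
-59*(-70 + N(1)/d) = -59*(-70 + (1*(-8 + 5*1))/26) = -59*(-70 + (1*(-8 + 5))*(1/26)) = -59*(-70 + (1*(-3))*(1/26)) = -59*(-70 - 3*1/26) = -59*(-70 - 3/26) = -59*(-1823/26) = 107557/26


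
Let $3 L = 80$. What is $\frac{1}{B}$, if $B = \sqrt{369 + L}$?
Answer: $\frac{\sqrt{3561}}{1187} \approx 0.050273$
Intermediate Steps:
$L = \frac{80}{3}$ ($L = \frac{1}{3} \cdot 80 = \frac{80}{3} \approx 26.667$)
$B = \frac{\sqrt{3561}}{3}$ ($B = \sqrt{369 + \frac{80}{3}} = \sqrt{\frac{1187}{3}} = \frac{\sqrt{3561}}{3} \approx 19.891$)
$\frac{1}{B} = \frac{1}{\frac{1}{3} \sqrt{3561}} = \frac{\sqrt{3561}}{1187}$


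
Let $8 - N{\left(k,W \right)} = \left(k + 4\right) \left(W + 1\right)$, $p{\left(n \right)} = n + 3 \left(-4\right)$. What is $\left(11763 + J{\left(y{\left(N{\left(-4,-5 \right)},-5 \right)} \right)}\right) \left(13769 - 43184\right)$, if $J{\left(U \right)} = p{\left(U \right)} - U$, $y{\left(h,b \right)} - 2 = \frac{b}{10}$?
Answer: $-345655665$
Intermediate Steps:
$p{\left(n \right)} = -12 + n$ ($p{\left(n \right)} = n - 12 = -12 + n$)
$N{\left(k,W \right)} = 8 - \left(1 + W\right) \left(4 + k\right)$ ($N{\left(k,W \right)} = 8 - \left(k + 4\right) \left(W + 1\right) = 8 - \left(4 + k\right) \left(1 + W\right) = 8 - \left(1 + W\right) \left(4 + k\right)$)
$y{\left(h,b \right)} = 2 + \frac{b}{10}$
$J{\left(U \right)} = -12$ ($J{\left(U \right)} = \left(-12 + U\right) - U = -12$)
$\left(11763 + J{\left(y{\left(N{\left(-4,-5 \right)},-5 \right)} \right)}\right) \left(13769 - 43184\right) = \left(11763 - 12\right) \left(13769 - 43184\right) = 11751 \left(-29415\right) = -345655665$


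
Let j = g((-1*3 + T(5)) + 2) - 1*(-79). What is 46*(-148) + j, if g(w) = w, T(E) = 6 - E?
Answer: -6729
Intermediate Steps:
j = 79 (j = ((-1*3 + (6 - 1*5)) + 2) - 1*(-79) = ((-3 + (6 - 5)) + 2) + 79 = ((-3 + 1) + 2) + 79 = (-2 + 2) + 79 = 0 + 79 = 79)
46*(-148) + j = 46*(-148) + 79 = -6808 + 79 = -6729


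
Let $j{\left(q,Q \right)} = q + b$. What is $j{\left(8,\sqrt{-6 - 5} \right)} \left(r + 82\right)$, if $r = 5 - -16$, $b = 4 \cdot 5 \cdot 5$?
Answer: $11124$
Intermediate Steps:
$b = 100$ ($b = 20 \cdot 5 = 100$)
$j{\left(q,Q \right)} = 100 + q$ ($j{\left(q,Q \right)} = q + 100 = 100 + q$)
$r = 21$ ($r = 5 + 16 = 21$)
$j{\left(8,\sqrt{-6 - 5} \right)} \left(r + 82\right) = \left(100 + 8\right) \left(21 + 82\right) = 108 \cdot 103 = 11124$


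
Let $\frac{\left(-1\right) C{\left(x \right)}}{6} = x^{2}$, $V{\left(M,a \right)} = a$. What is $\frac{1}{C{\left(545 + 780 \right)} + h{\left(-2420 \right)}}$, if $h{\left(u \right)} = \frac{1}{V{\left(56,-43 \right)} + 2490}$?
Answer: $- \frac{2447}{25776086249} \approx -9.4933 \cdot 10^{-8}$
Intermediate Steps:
$h{\left(u \right)} = \frac{1}{2447}$ ($h{\left(u \right)} = \frac{1}{-43 + 2490} = \frac{1}{2447}$)
$C{\left(x \right)} = - 6 x^{2}$
$\frac{1}{C{\left(545 + 780 \right)} + h{\left(-2420 \right)}} = \frac{1}{- 6 \left(545 + 780\right)^{2} + \frac{1}{2447}} = \frac{1}{- 6 \cdot 1325^{2} + \frac{1}{2447}} = \frac{1}{\left(-6\right) 1755625 + \frac{1}{2447}} = \frac{1}{-10533750 + \frac{1}{2447}} = \frac{1}{- \frac{25776086249}{2447}} = - \frac{2447}{25776086249}$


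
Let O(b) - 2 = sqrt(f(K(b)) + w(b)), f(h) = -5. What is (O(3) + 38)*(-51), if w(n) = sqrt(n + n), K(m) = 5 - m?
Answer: -2040 - 51*I*sqrt(5 - sqrt(6)) ≈ -2040.0 - 81.449*I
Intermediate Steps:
w(n) = sqrt(2)*sqrt(n) (w(n) = sqrt(2*n) = sqrt(2)*sqrt(n))
O(b) = 2 + sqrt(-5 + sqrt(2)*sqrt(b))
(O(3) + 38)*(-51) = ((2 + sqrt(-5 + sqrt(2)*sqrt(3))) + 38)*(-51) = ((2 + sqrt(-5 + sqrt(6))) + 38)*(-51) = (40 + sqrt(-5 + sqrt(6)))*(-51) = -2040 - 51*sqrt(-5 + sqrt(6))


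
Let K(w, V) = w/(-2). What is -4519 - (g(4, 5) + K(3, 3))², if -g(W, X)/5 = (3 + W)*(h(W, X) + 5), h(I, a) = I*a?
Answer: -3091085/4 ≈ -7.7277e+5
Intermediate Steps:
K(w, V) = -w/2 (K(w, V) = w*(-½) = -w/2)
g(W, X) = -5*(3 + W)*(5 + W*X) (g(W, X) = -5*(3 + W)*(W*X + 5) = -5*(3 + W)*(5 + W*X))
-4519 - (g(4, 5) + K(3, 3))² = -4519 - ((-75 - 25*4 - 15*4*5 - 5*5*4²) - ½*3)² = -4519 - ((-75 - 100 - 300 - 5*5*16) - 3/2)² = -4519 - ((-75 - 100 - 300 - 400) - 3/2)² = -4519 - (-875 - 3/2)² = -4519 - (-1753/2)² = -4519 - 1*3073009/4 = -4519 - 3073009/4 = -3091085/4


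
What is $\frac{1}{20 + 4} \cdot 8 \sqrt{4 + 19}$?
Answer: $\frac{\sqrt{23}}{3} \approx 1.5986$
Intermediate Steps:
$\frac{1}{20 + 4} \cdot 8 \sqrt{4 + 19} = \frac{1}{24} \cdot 8 \sqrt{23} = \frac{\sqrt{23}}{3}$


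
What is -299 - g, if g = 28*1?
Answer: -327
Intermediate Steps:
g = 28
-299 - g = -299 - 1*28 = -299 - 28 = -327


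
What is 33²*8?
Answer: 8712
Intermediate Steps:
33²*8 = 1089*8 = 8712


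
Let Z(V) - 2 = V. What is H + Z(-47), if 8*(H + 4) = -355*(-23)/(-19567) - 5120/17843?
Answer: -137106391687/2793071848 ≈ -49.088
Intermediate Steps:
Z(V) = 2 + V
H = -11418158527/2793071848 (H = -4 + (-355*(-23)/(-19567) - 5120/17843)/8 = -4 + (8165*(-1/19567) - 5120*1/17843)/8 = -4 + (-8165/19567 - 5120/17843)/8 = -4 + (1/8)*(-245871135/349133981) = -4 - 245871135/2793071848 = -11418158527/2793071848 ≈ -4.0880)
H + Z(-47) = -11418158527/2793071848 + (2 - 47) = -11418158527/2793071848 - 45 = -137106391687/2793071848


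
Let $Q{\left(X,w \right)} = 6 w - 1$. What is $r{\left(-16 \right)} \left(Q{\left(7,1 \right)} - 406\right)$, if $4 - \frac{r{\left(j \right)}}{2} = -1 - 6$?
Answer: $-8822$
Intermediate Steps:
$r{\left(j \right)} = 22$ ($r{\left(j \right)} = 8 - 2 \left(-1 - 6\right) = 8 - -14 = 8 + 14 = 22$)
$Q{\left(X,w \right)} = -1 + 6 w$
$r{\left(-16 \right)} \left(Q{\left(7,1 \right)} - 406\right) = 22 \left(\left(-1 + 6 \cdot 1\right) - 406\right) = 22 \left(\left(-1 + 6\right) - 406\right) = 22 \left(5 - 406\right) = 22 \left(-401\right) = -8822$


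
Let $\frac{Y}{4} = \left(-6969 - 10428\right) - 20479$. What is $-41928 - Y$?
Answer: $109576$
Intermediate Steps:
$Y = -151504$ ($Y = 4 \left(\left(-6969 - 10428\right) - 20479\right) = 4 \left(-17397 - 20479\right) = 4 \left(-37876\right) = -151504$)
$-41928 - Y = -41928 - -151504 = -41928 + 151504 = 109576$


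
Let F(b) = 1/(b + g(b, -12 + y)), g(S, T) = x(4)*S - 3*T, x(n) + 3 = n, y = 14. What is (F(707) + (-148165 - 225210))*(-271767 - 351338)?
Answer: 327573775136895/1408 ≈ 2.3265e+11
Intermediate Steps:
x(n) = -3 + n
g(S, T) = S - 3*T (g(S, T) = (-3 + 4)*S - 3*T = 1*S - 3*T = S - 3*T)
F(b) = 1/(-6 + 2*b) (F(b) = 1/(b + (b - 3*(-12 + 14))) = 1/(b + (b - 3*2)) = 1/(b + (b - 6)) = 1/(b + (-6 + b)) = 1/(-6 + 2*b))
(F(707) + (-148165 - 225210))*(-271767 - 351338) = (1/(2*(-3 + 707)) + (-148165 - 225210))*(-271767 - 351338) = ((1/2)/704 - 373375)*(-623105) = ((1/2)*(1/704) - 373375)*(-623105) = (1/1408 - 373375)*(-623105) = -525711999/1408*(-623105) = 327573775136895/1408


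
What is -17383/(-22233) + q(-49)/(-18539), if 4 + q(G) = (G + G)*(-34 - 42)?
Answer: 156760985/412177587 ≈ 0.38032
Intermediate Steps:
q(G) = -4 - 152*G (q(G) = -4 + (G + G)*(-34 - 42) = -4 + (2*G)*(-76) = -4 - 152*G)
-17383/(-22233) + q(-49)/(-18539) = -17383/(-22233) + (-4 - 152*(-49))/(-18539) = -17383*(-1/22233) + (-4 + 7448)*(-1/18539) = 17383/22233 + 7444*(-1/18539) = 17383/22233 - 7444/18539 = 156760985/412177587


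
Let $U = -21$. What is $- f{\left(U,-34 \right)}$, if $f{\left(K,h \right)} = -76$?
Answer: $76$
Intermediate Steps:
$- f{\left(U,-34 \right)} = \left(-1\right) \left(-76\right) = 76$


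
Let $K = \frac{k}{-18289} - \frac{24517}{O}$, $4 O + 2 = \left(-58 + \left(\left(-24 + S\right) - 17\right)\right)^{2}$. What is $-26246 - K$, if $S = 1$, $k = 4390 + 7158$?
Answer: $- \frac{2303590639520}{87805489} \approx -26235.0$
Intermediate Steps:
$k = 11548$
$O = \frac{4801}{2}$ ($O = - \frac{1}{2} + \frac{\left(-58 + \left(\left(-24 + 1\right) - 17\right)\right)^{2}}{4} = - \frac{1}{2} + \frac{\left(-58 - 40\right)^{2}}{4} = - \frac{1}{2} + \frac{\left(-98\right)^{2}}{4} = - \frac{1}{2} + \frac{1}{4} \cdot 9604 = - \frac{1}{2} + 2401 = \frac{4801}{2} \approx 2400.5$)
$K = - \frac{952224774}{87805489}$ ($K = \frac{11548}{-18289} - \frac{24517}{\frac{4801}{2}} = 11548 \left(- \frac{1}{18289}\right) - \frac{49034}{4801} = - \frac{11548}{18289} - \frac{49034}{4801} = - \frac{952224774}{87805489} \approx -10.845$)
$-26246 - K = -26246 - - \frac{952224774}{87805489} = -26246 + \frac{952224774}{87805489} = - \frac{2303590639520}{87805489}$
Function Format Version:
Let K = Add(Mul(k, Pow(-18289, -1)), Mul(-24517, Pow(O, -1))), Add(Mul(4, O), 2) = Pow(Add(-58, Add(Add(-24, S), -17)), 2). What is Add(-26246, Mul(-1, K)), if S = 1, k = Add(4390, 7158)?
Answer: Rational(-2303590639520, 87805489) ≈ -26235.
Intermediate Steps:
k = 11548
O = Rational(4801, 2) (O = Add(Rational(-1, 2), Mul(Rational(1, 4), Pow(Add(-58, Add(Add(-24, 1), -17)), 2))) = Add(Rational(-1, 2), Mul(Rational(1, 4), Pow(Add(-58, Add(-23, -17)), 2))) = Add(Rational(-1, 2), Mul(Rational(1, 4), Pow(Add(-58, -40), 2))) = Add(Rational(-1, 2), Mul(Rational(1, 4), Pow(-98, 2))) = Add(Rational(-1, 2), Mul(Rational(1, 4), 9604)) = Add(Rational(-1, 2), 2401) = Rational(4801, 2) ≈ 2400.5)
K = Rational(-952224774, 87805489) (K = Add(Mul(11548, Pow(-18289, -1)), Mul(-24517, Pow(Rational(4801, 2), -1))) = Add(Mul(11548, Rational(-1, 18289)), Mul(-24517, Rational(2, 4801))) = Add(Rational(-11548, 18289), Rational(-49034, 4801)) = Rational(-952224774, 87805489) ≈ -10.845)
Add(-26246, Mul(-1, K)) = Add(-26246, Mul(-1, Rational(-952224774, 87805489))) = Add(-26246, Rational(952224774, 87805489)) = Rational(-2303590639520, 87805489)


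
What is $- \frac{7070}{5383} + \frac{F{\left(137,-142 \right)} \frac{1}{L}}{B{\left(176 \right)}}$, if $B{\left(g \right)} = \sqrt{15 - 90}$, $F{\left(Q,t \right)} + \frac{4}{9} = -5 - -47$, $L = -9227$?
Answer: $- \frac{1010}{769} + \frac{374 i \sqrt{3}}{1245645} \approx -1.3134 + 0.00052004 i$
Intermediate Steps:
$F{\left(Q,t \right)} = \frac{374}{9}$ ($F{\left(Q,t \right)} = - \frac{4}{9} - -42 = - \frac{4}{9} + \left(-5 + 47\right) = - \frac{4}{9} + 42 = \frac{374}{9}$)
$B{\left(g \right)} = 5 i \sqrt{3}$ ($B{\left(g \right)} = \sqrt{-75} = 5 i \sqrt{3}$)
$- \frac{7070}{5383} + \frac{F{\left(137,-142 \right)} \frac{1}{L}}{B{\left(176 \right)}} = - \frac{7070}{5383} + \frac{\frac{374}{9} \frac{1}{-9227}}{5 i \sqrt{3}} = \left(-7070\right) \frac{1}{5383} + \frac{374}{9} \left(- \frac{1}{9227}\right) \left(- \frac{i \sqrt{3}}{15}\right) = - \frac{1010}{769} - \frac{374 \left(- \frac{i \sqrt{3}}{15}\right)}{83043} = - \frac{1010}{769} + \frac{374 i \sqrt{3}}{1245645}$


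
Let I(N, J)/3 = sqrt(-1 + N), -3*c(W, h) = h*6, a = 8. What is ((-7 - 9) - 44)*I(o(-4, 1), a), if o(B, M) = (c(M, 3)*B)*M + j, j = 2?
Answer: -900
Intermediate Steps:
c(W, h) = -2*h (c(W, h) = -h*6/3 = -2*h)
o(B, M) = 2 - 6*B*M (o(B, M) = ((-2*3)*B)*M + 2 = (-6*B)*M + 2 = -6*B*M + 2 = 2 - 6*B*M)
I(N, J) = 3*sqrt(-1 + N)
((-7 - 9) - 44)*I(o(-4, 1), a) = ((-7 - 9) - 44)*(3*sqrt(-1 + (2 - 6*(-4)*1))) = (-16 - 44)*(3*sqrt(-1 + (2 + 24))) = -180*sqrt(-1 + 26) = -180*sqrt(25) = -180*5 = -60*15 = -900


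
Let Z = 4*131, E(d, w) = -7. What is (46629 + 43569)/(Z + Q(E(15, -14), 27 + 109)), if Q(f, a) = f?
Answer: 90198/517 ≈ 174.46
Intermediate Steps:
Z = 524
(46629 + 43569)/(Z + Q(E(15, -14), 27 + 109)) = (46629 + 43569)/(524 - 7) = 90198/517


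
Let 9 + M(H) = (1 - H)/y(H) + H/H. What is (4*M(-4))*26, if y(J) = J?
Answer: -962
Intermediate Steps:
M(H) = -8 + (1 - H)/H (M(H) = -9 + ((1 - H)/H + H/H) = -9 + ((1 - H)/H + 1) = -9 + (1 + (1 - H)/H) = -8 + (1 - H)/H)
(4*M(-4))*26 = (4*(-9 + 1/(-4)))*26 = (4*(-9 - ¼))*26 = (4*(-37/4))*26 = -37*26 = -962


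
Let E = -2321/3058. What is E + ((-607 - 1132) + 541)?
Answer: -333255/278 ≈ -1198.8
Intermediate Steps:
E = -211/278 (E = -2321*1/3058 = -211/278 ≈ -0.75899)
E + ((-607 - 1132) + 541) = -211/278 + ((-607 - 1132) + 541) = -211/278 + (-1739 + 541) = -211/278 - 1198 = -333255/278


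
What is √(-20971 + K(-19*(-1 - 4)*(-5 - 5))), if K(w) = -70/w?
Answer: I*√189262610/95 ≈ 144.81*I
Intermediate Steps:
√(-20971 + K(-19*(-1 - 4)*(-5 - 5))) = √(-20971 - 70*(-1/(19*(-1 - 4)*(-5 - 5)))) = √(-20971 - 70/((-(-95)*(-10)))) = √(-20971 - 70/((-19*50))) = √(-20971 - 70/(-950)) = √(-20971 - 70*(-1/950)) = √(-20971 + 7/95) = √(-1992238/95) = I*√189262610/95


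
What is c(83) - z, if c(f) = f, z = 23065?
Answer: -22982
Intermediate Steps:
c(83) - z = 83 - 1*23065 = 83 - 23065 = -22982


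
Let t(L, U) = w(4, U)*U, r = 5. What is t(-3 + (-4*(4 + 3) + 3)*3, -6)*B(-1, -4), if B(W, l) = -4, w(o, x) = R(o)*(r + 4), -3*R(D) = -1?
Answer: 72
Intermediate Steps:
R(D) = ⅓ (R(D) = -⅓*(-1) = ⅓)
w(o, x) = 3 (w(o, x) = (5 + 4)/3 = (⅓)*9 = 3)
t(L, U) = 3*U
t(-3 + (-4*(4 + 3) + 3)*3, -6)*B(-1, -4) = (3*(-6))*(-4) = -18*(-4) = 72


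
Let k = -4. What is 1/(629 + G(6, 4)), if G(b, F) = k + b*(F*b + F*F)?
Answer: 1/865 ≈ 0.0011561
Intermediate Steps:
G(b, F) = -4 + b*(F**2 + F*b) (G(b, F) = -4 + b*(F*b + F*F) = -4 + b*(F*b + F**2) = -4 + b*(F**2 + F*b))
1/(629 + G(6, 4)) = 1/(629 + (-4 + 4*6**2 + 6*4**2)) = 1/(629 + (-4 + 4*36 + 6*16)) = 1/(629 + (-4 + 144 + 96)) = 1/(629 + 236) = 1/865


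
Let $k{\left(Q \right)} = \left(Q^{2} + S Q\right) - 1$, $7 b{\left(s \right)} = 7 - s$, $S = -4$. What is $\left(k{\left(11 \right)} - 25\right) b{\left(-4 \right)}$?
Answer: $\frac{561}{7} \approx 80.143$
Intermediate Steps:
$b{\left(s \right)} = 1 - \frac{s}{7}$ ($b{\left(s \right)} = \frac{7 - s}{7} = 1 - \frac{s}{7}$)
$k{\left(Q \right)} = -1 + Q^{2} - 4 Q$ ($k{\left(Q \right)} = \left(Q^{2} - 4 Q\right) - 1 = -1 + Q^{2} - 4 Q$)
$\left(k{\left(11 \right)} - 25\right) b{\left(-4 \right)} = \left(\left(-1 + 11^{2} - 44\right) - 25\right) \left(1 - - \frac{4}{7}\right) = \left(\left(-1 + 121 - 44\right) - 25\right) \left(1 + \frac{4}{7}\right) = \left(76 - 25\right) \frac{11}{7} = 51 \cdot \frac{11}{7} = \frac{561}{7}$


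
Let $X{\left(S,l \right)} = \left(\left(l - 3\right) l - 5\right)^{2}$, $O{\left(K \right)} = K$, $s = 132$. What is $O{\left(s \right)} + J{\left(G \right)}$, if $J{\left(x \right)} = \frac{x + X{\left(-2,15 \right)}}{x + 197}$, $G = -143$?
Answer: $\frac{18805}{27} \approx 696.48$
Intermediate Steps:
$X{\left(S,l \right)} = \left(-5 + l \left(-3 + l\right)\right)^{2}$ ($X{\left(S,l \right)} = \left(\left(-3 + l\right) l - 5\right)^{2} = \left(l \left(-3 + l\right) - 5\right)^{2} = \left(-5 + l \left(-3 + l\right)\right)^{2}$)
$J{\left(x \right)} = \frac{30625 + x}{197 + x}$ ($J{\left(x \right)} = \frac{x + \left(5 - 15^{2} + 3 \cdot 15\right)^{2}}{x + 197} = \frac{x + \left(5 - 225 + 45\right)^{2}}{197 + x} = \frac{x + \left(-175\right)^{2}}{197 + x} = \frac{x + 30625}{197 + x} = \frac{30625 + x}{197 + x}$)
$O{\left(s \right)} + J{\left(G \right)} = 132 + \frac{30625 - 143}{197 - 143} = 132 + \frac{1}{54} \cdot 30482 = 132 + \frac{15241}{27} = \frac{18805}{27}$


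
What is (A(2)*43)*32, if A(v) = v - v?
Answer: 0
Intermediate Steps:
A(v) = 0
(A(2)*43)*32 = (0*43)*32 = 0*32 = 0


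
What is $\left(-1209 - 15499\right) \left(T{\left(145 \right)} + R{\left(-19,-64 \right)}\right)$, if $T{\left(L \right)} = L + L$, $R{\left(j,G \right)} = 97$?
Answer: $-6465996$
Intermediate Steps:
$T{\left(L \right)} = 2 L$
$\left(-1209 - 15499\right) \left(T{\left(145 \right)} + R{\left(-19,-64 \right)}\right) = \left(-1209 - 15499\right) \left(2 \cdot 145 + 97\right) = - 16708 \left(290 + 97\right) = \left(-16708\right) 387 = -6465996$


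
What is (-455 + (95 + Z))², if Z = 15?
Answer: 119025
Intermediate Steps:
(-455 + (95 + Z))² = (-455 + (95 + 15))² = (-455 + 110)² = (-345)² = 119025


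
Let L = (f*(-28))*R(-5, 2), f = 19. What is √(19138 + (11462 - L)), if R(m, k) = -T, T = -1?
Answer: 2*√7783 ≈ 176.44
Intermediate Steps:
R(m, k) = 1 (R(m, k) = -1*(-1) = 1)
L = -532 (L = (19*(-28))*1 = -532*1 = -532)
√(19138 + (11462 - L)) = √(19138 + (11462 - 1*(-532))) = √(19138 + (11462 + 532)) = √(19138 + 11994) = √31132 = 2*√7783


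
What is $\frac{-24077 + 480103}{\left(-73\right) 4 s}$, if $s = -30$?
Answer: $\frac{228013}{4380} \approx 52.058$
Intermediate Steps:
$\frac{-24077 + 480103}{\left(-73\right) 4 s} = \frac{-24077 + 480103}{\left(-73\right) 4 \left(-30\right)} = \frac{456026}{\left(-292\right) \left(-30\right)} = \frac{456026}{8760} = 456026 \cdot \frac{1}{8760} = \frac{228013}{4380}$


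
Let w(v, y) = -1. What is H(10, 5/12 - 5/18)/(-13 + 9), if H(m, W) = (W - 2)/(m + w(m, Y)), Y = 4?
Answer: 67/1296 ≈ 0.051698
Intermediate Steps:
H(m, W) = (-2 + W)/(-1 + m) (H(m, W) = (W - 2)/(m - 1) = (-2 + W)/(-1 + m))
H(10, 5/12 - 5/18)/(-13 + 9) = ((-2 + (5/12 - 5/18))/(-1 + 10))/(-13 + 9) = ((-2 + (5*(1/12) - 5*1/18))/9)/(-4) = ((-2 + (5/12 - 5/18))/9)*(-1/4) = ((-2 + 5/36)/9)*(-1/4) = ((1/9)*(-67/36))*(-1/4) = -67/324*(-1/4) = 67/1296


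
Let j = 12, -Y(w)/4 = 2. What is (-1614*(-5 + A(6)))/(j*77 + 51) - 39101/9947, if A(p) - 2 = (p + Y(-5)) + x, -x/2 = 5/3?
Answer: 3826547/387933 ≈ 9.8639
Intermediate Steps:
Y(w) = -8 (Y(w) = -4*2 = -8)
x = -10/3 ≈ -3.3333
A(p) = -28/3 + p (A(p) = 2 + ((p - 8) - 10/3) = 2 + ((-8 + p) - 10/3) = 2 + (-34/3 + p) = -28/3 + p)
(-1614*(-5 + A(6)))/(j*77 + 51) - 39101/9947 = (-1614*(-5 + (-28/3 + 6)))/(12*77 + 51) - 39101/9947 = (-1614*(-5 - 10/3))/(924 + 51) - 39101*1/9947 = -1614*(-25/3)/975 - 39101/9947 = 13450*(1/975) - 39101/9947 = 538/39 - 39101/9947 = 3826547/387933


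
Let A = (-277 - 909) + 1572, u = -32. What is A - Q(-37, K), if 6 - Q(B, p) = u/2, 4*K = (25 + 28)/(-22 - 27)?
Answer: 364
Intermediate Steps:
K = -53/196 (K = ((25 + 28)/(-22 - 27))/4 = (53/(-49))/4 = (53*(-1/49))/4 = (¼)*(-53/49) = -53/196 ≈ -0.27041)
Q(B, p) = 22 (Q(B, p) = 6 - (-32)/2 = 6 - 1*(-16) = 6 + 16 = 22)
A = 386 (A = -1186 + 1572 = 386)
A - Q(-37, K) = 386 - 1*22 = 386 - 22 = 364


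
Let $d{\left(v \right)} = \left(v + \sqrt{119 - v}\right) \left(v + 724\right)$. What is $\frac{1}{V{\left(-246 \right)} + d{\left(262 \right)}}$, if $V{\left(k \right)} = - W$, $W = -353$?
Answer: $\frac{258685}{67056953253} - \frac{986 i \sqrt{143}}{67056953253} \approx 3.8577 \cdot 10^{-6} - 1.7583 \cdot 10^{-7} i$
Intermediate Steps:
$V{\left(k \right)} = 353$ ($V{\left(k \right)} = \left(-1\right) \left(-353\right) = 353$)
$d{\left(v \right)} = \left(724 + v\right) \left(v + \sqrt{119 - v}\right)$ ($d{\left(v \right)} = \left(v + \sqrt{119 - v}\right) \left(724 + v\right) = \left(724 + v\right) \left(v + \sqrt{119 - v}\right)$)
$\frac{1}{V{\left(-246 \right)} + d{\left(262 \right)}} = \frac{1}{353 + \left(262^{2} + 724 \cdot 262 + 724 \sqrt{119 - 262} + 262 \sqrt{119 - 262}\right)} = \frac{1}{353 + \left(68644 + 189688 + 724 \sqrt{119 - 262} + 262 \sqrt{119 - 262}\right)} = \frac{1}{353 + \left(68644 + 189688 + 724 \sqrt{-143} + 262 \sqrt{-143}\right)} = \frac{1}{353 + \left(68644 + 189688 + 724 i \sqrt{143} + 262 i \sqrt{143}\right)} = \frac{1}{353 + \left(258332 + 986 i \sqrt{143}\right)} = \frac{1}{258685 + 986 i \sqrt{143}}$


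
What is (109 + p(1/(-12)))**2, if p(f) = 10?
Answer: 14161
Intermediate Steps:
(109 + p(1/(-12)))**2 = (109 + 10)**2 = 119**2 = 14161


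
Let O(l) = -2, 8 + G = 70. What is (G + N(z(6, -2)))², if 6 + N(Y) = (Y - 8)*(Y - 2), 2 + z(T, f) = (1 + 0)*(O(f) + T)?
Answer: 3136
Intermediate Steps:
G = 62 (G = -8 + 70 = 62)
z(T, f) = -4 + T (z(T, f) = -2 + (1 + 0)*(-2 + T) = -2 + 1*(-2 + T) = -2 + (-2 + T) = -4 + T)
N(Y) = -6 + (-8 + Y)*(-2 + Y) (N(Y) = -6 + (Y - 8)*(Y - 2) = -6 + (-8 + Y)*(-2 + Y))
(G + N(z(6, -2)))² = (62 + (10 + (-4 + 6)² - 10*(-4 + 6)))² = (62 + (10 + 2² - 10*2))² = (62 + (10 + 4 - 20))² = (62 - 6)² = 56² = 3136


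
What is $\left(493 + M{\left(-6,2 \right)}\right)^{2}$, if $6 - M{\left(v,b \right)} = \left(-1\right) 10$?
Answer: $259081$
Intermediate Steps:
$M{\left(v,b \right)} = 16$ ($M{\left(v,b \right)} = 6 - \left(-1\right) 10 = 6 - -10 = 6 + 10 = 16$)
$\left(493 + M{\left(-6,2 \right)}\right)^{2} = \left(493 + 16\right)^{2} = 509^{2} = 259081$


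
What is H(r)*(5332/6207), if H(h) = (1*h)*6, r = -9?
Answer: -95976/2069 ≈ -46.388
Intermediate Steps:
H(h) = 6*h (H(h) = h*6 = 6*h)
H(r)*(5332/6207) = (6*(-9))*(5332/6207) = -287928/6207 = -54*5332/6207 = -95976/2069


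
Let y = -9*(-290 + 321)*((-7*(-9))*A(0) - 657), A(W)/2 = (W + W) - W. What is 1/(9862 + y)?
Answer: 1/193165 ≈ 5.1769e-6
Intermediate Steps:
A(W) = 2*W (A(W) = 2*((W + W) - W) = 2*(2*W - W) = 2*W)
y = 183303 (y = -9*(-290 + 321)*((-7*(-9))*(2*0) - 657) = -279*(63*0 - 657) = -279*(0 - 657) = -279*(-657) = -9*(-20367) = 183303)
1/(9862 + y) = 1/(9862 + 183303) = 1/193165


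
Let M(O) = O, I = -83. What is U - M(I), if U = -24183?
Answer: -24100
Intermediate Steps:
U - M(I) = -24183 - 1*(-83) = -24183 + 83 = -24100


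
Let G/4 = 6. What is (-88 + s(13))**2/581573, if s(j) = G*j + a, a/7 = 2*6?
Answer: 94864/581573 ≈ 0.16312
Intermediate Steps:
a = 84 (a = 7*(2*6) = 7*12 = 84)
G = 24 (G = 4*6 = 24)
s(j) = 84 + 24*j (s(j) = 24*j + 84 = 84 + 24*j)
(-88 + s(13))**2/581573 = (-88 + (84 + 24*13))**2/581573 = (-88 + (84 + 312))**2*(1/581573) = (-88 + 396)**2*(1/581573) = 308**2*(1/581573) = 94864*(1/581573) = 94864/581573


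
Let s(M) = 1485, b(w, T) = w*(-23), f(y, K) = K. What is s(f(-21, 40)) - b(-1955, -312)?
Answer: -43480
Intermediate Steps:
b(w, T) = -23*w
s(f(-21, 40)) - b(-1955, -312) = 1485 - (-23)*(-1955) = 1485 - 1*44965 = 1485 - 44965 = -43480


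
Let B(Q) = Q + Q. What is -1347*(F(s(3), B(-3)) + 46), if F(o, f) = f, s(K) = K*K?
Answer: -53880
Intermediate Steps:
s(K) = K²
B(Q) = 2*Q
-1347*(F(s(3), B(-3)) + 46) = -1347*(2*(-3) + 46) = -1347*(-6 + 46) = -1347*40 = -53880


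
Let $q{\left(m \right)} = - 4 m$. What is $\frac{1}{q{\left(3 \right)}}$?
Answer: $- \frac{1}{12} \approx -0.083333$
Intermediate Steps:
$\frac{1}{q{\left(3 \right)}} = \frac{1}{\left(-4\right) 3} = \frac{1}{-12} = - \frac{1}{12}$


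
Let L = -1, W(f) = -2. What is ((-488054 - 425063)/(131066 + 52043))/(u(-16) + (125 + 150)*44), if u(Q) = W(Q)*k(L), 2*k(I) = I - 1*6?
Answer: -913117/2216900663 ≈ -0.00041189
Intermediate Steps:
k(I) = -3 + I/2 (k(I) = (I - 1*6)/2 = (I - 6)/2 = (-6 + I)/2 = -3 + I/2)
u(Q) = 7 (u(Q) = -2*(-3 + (½)*(-1)) = -2*(-3 - ½) = -2*(-7/2) = 7)
((-488054 - 425063)/(131066 + 52043))/(u(-16) + (125 + 150)*44) = ((-488054 - 425063)/(131066 + 52043))/(7 + (125 + 150)*44) = (-913117/183109)/(7 + 275*44) = (-913117*1/183109)/(7 + 12100) = -913117/183109/12107 = -913117/183109*1/12107 = -913117/2216900663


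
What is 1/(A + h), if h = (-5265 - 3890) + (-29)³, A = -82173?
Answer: -1/115717 ≈ -8.6418e-6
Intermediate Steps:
h = -33544 (h = -9155 - 24389 = -33544)
1/(A + h) = 1/(-82173 - 33544) = 1/(-115717) = -1/115717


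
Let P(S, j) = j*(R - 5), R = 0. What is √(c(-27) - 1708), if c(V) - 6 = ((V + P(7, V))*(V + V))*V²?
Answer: I*√4253230 ≈ 2062.3*I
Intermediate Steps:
P(S, j) = -5*j (P(S, j) = j*(0 - 5) = j*(-5) = -5*j)
c(V) = 6 - 8*V⁴ (c(V) = 6 + ((V - 5*V)*(V + V))*V² = 6 + ((-4*V)*(2*V))*V² = 6 + (-8*V²)*V² = 6 - 8*V⁴)
√(c(-27) - 1708) = √((6 - 8*(-27)⁴) - 1708) = √((6 - 8*531441) - 1708) = √((6 - 4251528) - 1708) = √(-4251522 - 1708) = √(-4253230) = I*√4253230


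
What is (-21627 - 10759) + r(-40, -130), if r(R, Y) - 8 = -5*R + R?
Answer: -32218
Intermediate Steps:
r(R, Y) = 8 - 4*R (r(R, Y) = 8 + (-5*R + R) = 8 - 4*R)
(-21627 - 10759) + r(-40, -130) = (-21627 - 10759) + (8 - 4*(-40)) = -32386 + (8 + 160) = -32386 + 168 = -32218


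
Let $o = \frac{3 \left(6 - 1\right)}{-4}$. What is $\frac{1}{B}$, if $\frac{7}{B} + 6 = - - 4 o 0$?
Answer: $- \frac{6}{7} \approx -0.85714$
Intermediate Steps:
$o = - \frac{15}{4}$ ($o = 3 \cdot 5 \left(- \frac{1}{4}\right) = 15 \left(- \frac{1}{4}\right) = - \frac{15}{4} \approx -3.75$)
$B = - \frac{7}{6}$ ($B = \frac{7}{-6 - \left(-4\right) \left(- \frac{15}{4}\right) 0} = \frac{7}{-6 - 15 \cdot 0} = \frac{7}{-6 - 0} = \frac{7}{-6 + 0} = \frac{7}{-6} = 7 \left(- \frac{1}{6}\right) = - \frac{7}{6} \approx -1.1667$)
$\frac{1}{B} = \frac{1}{- \frac{7}{6}} = - \frac{6}{7}$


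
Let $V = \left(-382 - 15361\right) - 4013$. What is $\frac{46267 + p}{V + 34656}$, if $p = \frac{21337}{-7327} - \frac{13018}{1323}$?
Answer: $\frac{44837115107}{14443495290} \approx 3.1043$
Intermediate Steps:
$p = - \frac{123611737}{9693621}$ ($p = 21337 \left(- \frac{1}{7327}\right) - \frac{13018}{1323} = - \frac{21337}{7327} - \frac{13018}{1323} = - \frac{123611737}{9693621} \approx -12.752$)
$V = -19756$ ($V = -15743 - 4013 = -19756$)
$\frac{46267 + p}{V + 34656} = \frac{46267 - \frac{123611737}{9693621}}{-19756 + 34656} = \frac{448371151070}{9693621 \cdot 14900} = \frac{448371151070}{9693621} \cdot \frac{1}{14900} = \frac{44837115107}{14443495290}$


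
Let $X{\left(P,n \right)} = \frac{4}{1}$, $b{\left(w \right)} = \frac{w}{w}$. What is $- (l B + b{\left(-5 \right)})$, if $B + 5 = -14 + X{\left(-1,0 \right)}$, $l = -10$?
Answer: $-151$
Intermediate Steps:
$b{\left(w \right)} = 1$
$X{\left(P,n \right)} = 4$ ($X{\left(P,n \right)} = 4 \cdot 1 = 4$)
$B = -15$ ($B = -5 + \left(-14 + 4\right) = -5 - 10 = -15$)
$- (l B + b{\left(-5 \right)}) = - (\left(-10\right) \left(-15\right) + 1) = - (150 + 1) = \left(-1\right) 151 = -151$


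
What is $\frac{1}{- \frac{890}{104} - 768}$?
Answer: $- \frac{52}{40381} \approx -0.0012877$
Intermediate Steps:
$\frac{1}{- \frac{890}{104} - 768} = \frac{1}{\left(-890\right) \frac{1}{104} - 768} = \frac{1}{- \frac{445}{52} - 768} = \frac{1}{- \frac{40381}{52}} = - \frac{52}{40381}$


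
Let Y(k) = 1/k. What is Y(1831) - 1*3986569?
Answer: -7299407838/1831 ≈ -3.9866e+6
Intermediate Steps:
Y(1831) - 1*3986569 = 1/1831 - 1*3986569 = 1/1831 - 3986569 = -7299407838/1831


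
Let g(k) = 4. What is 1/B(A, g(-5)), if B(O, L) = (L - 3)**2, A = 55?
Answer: 1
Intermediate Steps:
B(O, L) = (-3 + L)**2
1/B(A, g(-5)) = 1/((-3 + 4)**2) = 1/(1**2) = 1/1 = 1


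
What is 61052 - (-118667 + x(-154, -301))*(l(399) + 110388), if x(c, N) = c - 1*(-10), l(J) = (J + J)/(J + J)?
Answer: 13115488531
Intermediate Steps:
l(J) = 1 (l(J) = (2*J)/((2*J)) = (2*J)*(1/(2*J)) = 1)
x(c, N) = 10 + c (x(c, N) = c + 10 = 10 + c)
61052 - (-118667 + x(-154, -301))*(l(399) + 110388) = 61052 - (-118667 + (10 - 154))*(1 + 110388) = 61052 - (-118667 - 144)*110389 = 61052 - (-118811)*110389 = 61052 - 1*(-13115427479) = 61052 + 13115427479 = 13115488531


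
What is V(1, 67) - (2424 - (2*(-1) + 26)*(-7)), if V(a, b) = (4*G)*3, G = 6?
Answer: -2520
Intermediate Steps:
V(a, b) = 72 (V(a, b) = (4*6)*3 = 24*3 = 72)
V(1, 67) - (2424 - (2*(-1) + 26)*(-7)) = 72 - (2424 - (2*(-1) + 26)*(-7)) = 72 - (2424 - (-2 + 26)*(-7)) = 72 - (2424 - 24*(-7)) = 72 - (2424 - 1*(-168)) = 72 - (2424 + 168) = 72 - 1*2592 = 72 - 2592 = -2520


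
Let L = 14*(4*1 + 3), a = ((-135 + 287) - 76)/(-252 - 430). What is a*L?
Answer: -3724/341 ≈ -10.921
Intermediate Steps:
a = -38/341 (a = (152 - 76)/(-682) = 76*(-1/682) = -38/341 ≈ -0.11144)
L = 98 (L = 14*(4 + 3) = 14*7 = 98)
a*L = -38/341*98 = -3724/341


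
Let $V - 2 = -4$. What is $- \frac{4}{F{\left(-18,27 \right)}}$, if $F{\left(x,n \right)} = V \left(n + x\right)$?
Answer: $\frac{2}{9} \approx 0.22222$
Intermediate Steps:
$V = -2$ ($V = 2 - 4 = -2$)
$F{\left(x,n \right)} = - 2 n - 2 x$ ($F{\left(x,n \right)} = - 2 \left(n + x\right) = - 2 n - 2 x$)
$- \frac{4}{F{\left(-18,27 \right)}} = - \frac{4}{\left(-2\right) 27 - -36} = - \frac{4}{-54 + 36} = - \frac{4}{-18} = \left(-4\right) \left(- \frac{1}{18}\right) = \frac{2}{9}$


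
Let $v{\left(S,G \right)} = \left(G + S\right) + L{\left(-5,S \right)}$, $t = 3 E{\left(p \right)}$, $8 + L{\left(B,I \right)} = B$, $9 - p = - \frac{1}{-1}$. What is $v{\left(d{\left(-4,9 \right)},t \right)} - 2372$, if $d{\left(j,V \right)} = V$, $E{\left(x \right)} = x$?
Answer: $-2352$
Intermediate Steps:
$p = 8$ ($p = 9 - - \frac{1}{-1} = 9 - \left(-1\right) \left(-1\right) = 9 - 1 = 8$)
$L{\left(B,I \right)} = -8 + B$
$t = 24$ ($t = 3 \cdot 8 = 24$)
$v{\left(S,G \right)} = -13 + G + S$ ($v{\left(S,G \right)} = \left(G + S\right) - 13 = -13 + G + S$)
$v{\left(d{\left(-4,9 \right)},t \right)} - 2372 = \left(-13 + 24 + 9\right) - 2372 = 20 - 2372 = -2352$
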